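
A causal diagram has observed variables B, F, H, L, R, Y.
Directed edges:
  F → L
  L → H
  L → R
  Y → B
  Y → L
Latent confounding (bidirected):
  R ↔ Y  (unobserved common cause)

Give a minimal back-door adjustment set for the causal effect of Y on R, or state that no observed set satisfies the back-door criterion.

Y→R: no observed back-door set.

desc(Y)\{Y}={B,H,L,R}; candidates ⊆ {F}.
Y↔R: latent back-door arc(s) into Y.
size 0: {}; under {} Y still reaches {R} ∋ R.
size 1: {F}; under {F} Y still reaches {R} ∋ R.
Y↔R cannot be blocked by any observed set — no back-door set.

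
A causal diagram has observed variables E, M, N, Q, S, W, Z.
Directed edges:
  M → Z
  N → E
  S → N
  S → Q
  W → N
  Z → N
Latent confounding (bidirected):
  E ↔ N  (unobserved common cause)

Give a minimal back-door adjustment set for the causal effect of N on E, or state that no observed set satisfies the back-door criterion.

desc(N)\{N}={E}; candidates ⊆ {M,Q,S,W,Z}.
N↔E: latent back-door arc(s) into N.
size 0: {}; under {} N still reaches {E,M,Q,S,W,Z} ∋ E.
size 1: {M}, {Q}, {S} …(+2); under {M} N still reaches {E,Q,S,W,Z} ∋ E.
size 2: {M,Q}, {M,S}, {M,W} …(+7); under {M,Q} N still reaches {E,S,W,Z} ∋ E.
N↔E cannot be blocked by any observed set — no back-door set.

N→E: no observed back-door set.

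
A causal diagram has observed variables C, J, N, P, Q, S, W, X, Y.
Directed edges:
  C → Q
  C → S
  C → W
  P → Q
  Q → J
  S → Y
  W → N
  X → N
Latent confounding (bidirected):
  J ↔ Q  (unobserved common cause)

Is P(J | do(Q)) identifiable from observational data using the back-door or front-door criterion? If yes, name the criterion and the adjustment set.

P(J|do(Q)): not identifiable (no BD/FD set).

desc(Q)\{Q}={J}; candidates ⊆ {C,N,P,S,W,X,Y}.
Q↔J: latent back-door arc(s) into Q.
size 0: {}; under {} Q still reaches {C,J,N,P,S,W,Y} ∋ J.
size 1: {C}, {N}, {P} …(+4); under {C} Q still reaches {J,P} ∋ J.
size 2: {C,N}, {C,P}, {C,S} …(+18); under {C,N} Q still reaches {J,P} ∋ J.
Q↔J cannot be blocked by any observed set — no back-door set.
No mediator lies on a directed Q→…→J path.
Neither criterion identifies P(J|do(Q)) in this graph.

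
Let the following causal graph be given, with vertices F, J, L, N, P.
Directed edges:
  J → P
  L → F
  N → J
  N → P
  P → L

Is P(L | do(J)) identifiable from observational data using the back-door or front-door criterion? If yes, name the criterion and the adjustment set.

desc(J)\{J}={F,L,P}; candidates ⊆ {N}.
size 0: {}; under {} J still reaches {F,L,N,P} ∋ L.
{N}: J⊥L given {N} in G with J→· removed — back-door holds.
P(L|do(J)) = Σ_{N} P(L|J,N)·P(N).

P(L|do(J)): backdoor, adjust for {N}.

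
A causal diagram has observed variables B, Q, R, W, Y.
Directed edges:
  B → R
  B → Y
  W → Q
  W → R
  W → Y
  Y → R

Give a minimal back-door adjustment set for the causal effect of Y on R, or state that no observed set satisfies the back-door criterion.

desc(Y)\{Y}={R}; candidates ⊆ {B,Q,W}.
size 0: {}; under {} Y still reaches {B,Q,R,W} ∋ R.
size 1: {B}, {Q}, {W}; under {B} Y still reaches {Q,R,W} ∋ R.
{B,W}: Y⊥R given {B,W} in G with Y→· removed — back-door holds.

Y→R: minimal back-door set {B, W}.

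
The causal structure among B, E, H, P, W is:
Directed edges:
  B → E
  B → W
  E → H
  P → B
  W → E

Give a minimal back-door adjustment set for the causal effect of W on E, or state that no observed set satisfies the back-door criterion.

desc(W)\{W}={E,H}; candidates ⊆ {B,P}.
size 0: {}; under {} W still reaches {B,E,H,P} ∋ E.
{B}: W⊥E given {B} in G with W→· removed — back-door holds.

W→E: minimal back-door set {B}.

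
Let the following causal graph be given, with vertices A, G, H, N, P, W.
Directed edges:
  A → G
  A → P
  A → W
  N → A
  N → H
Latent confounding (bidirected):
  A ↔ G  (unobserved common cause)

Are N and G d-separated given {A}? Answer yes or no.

No — N and G are d-connected given {A}.

Bayes-Ball from N | {A} reaches {G,H}.
G ∈ reach(N|{A}) ⇒ N ⊥̸ G | {A}.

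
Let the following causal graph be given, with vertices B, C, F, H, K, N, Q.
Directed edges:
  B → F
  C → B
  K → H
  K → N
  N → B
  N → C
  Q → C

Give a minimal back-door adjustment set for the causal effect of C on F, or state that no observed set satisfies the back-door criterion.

desc(C)\{C}={B,F}; candidates ⊆ {H,K,N,Q}.
size 0: {}; under {} C still reaches {B,F,H,K,N,Q} ∋ F.
{N}: C⊥F given {N} in G with C→· removed — back-door holds.

C→F: minimal back-door set {N}.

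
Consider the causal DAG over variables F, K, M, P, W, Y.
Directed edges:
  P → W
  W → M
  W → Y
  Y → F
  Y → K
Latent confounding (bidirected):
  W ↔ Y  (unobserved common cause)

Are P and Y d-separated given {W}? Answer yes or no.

No — P and Y are d-connected given {W}.

Bayes-Ball from P | {W} reaches {F,K,Y}.
Y ∈ reach(P|{W}) ⇒ P ⊥̸ Y | {W}.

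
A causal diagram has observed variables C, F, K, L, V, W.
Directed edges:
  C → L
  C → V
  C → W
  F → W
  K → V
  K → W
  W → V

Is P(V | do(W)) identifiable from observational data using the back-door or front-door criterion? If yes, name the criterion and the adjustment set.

P(V|do(W)): backdoor, adjust for {C, K}.

desc(W)\{W}={V}; candidates ⊆ {C,F,K,L}.
size 0: {}; under {} W still reaches {C,F,K,L,V} ∋ V.
size 1: {C}, {F}, {K} …(+1); under {C} W still reaches {F,K,V} ∋ V.
{C,K}: W⊥V given {C,K} in G with W→· removed — back-door holds.
P(V|do(W)) = Σ_{C,K} P(V|W,C,K)·P(C,K).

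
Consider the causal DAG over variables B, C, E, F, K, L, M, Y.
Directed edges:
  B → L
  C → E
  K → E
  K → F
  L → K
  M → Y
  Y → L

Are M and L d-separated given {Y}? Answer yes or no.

Bayes-Ball from M | {Y} reaches ∅.
L ∉ reach(M|{Y}) ⇒ M ⊥ L | {Y}.

Yes — M ⊥ L | {Y}.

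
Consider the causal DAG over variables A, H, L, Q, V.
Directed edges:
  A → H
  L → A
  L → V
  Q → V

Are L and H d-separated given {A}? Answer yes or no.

Yes — L ⊥ H | {A}.

Bayes-Ball from L | {A} reaches {V}.
H ∉ reach(L|{A}) ⇒ L ⊥ H | {A}.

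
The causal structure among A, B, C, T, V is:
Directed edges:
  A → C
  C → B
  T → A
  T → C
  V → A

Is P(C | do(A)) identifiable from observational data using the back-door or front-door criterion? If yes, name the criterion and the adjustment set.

P(C|do(A)): backdoor, adjust for {T}.

desc(A)\{A}={B,C}; candidates ⊆ {T,V}.
size 0: {}; under {} A still reaches {B,C,T,V} ∋ C.
{T}: A⊥C given {T} in G with A→· removed — back-door holds.
P(C|do(A)) = Σ_{T} P(C|A,T)·P(T).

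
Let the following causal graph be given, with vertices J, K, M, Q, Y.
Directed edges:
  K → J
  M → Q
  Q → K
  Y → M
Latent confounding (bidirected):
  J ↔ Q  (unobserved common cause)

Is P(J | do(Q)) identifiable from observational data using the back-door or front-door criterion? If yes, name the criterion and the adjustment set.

desc(Q)\{Q}={J,K}; candidates ⊆ {M,Y}.
Q↔J: latent back-door arc(s) into Q.
size 0: {}; under {} Q still reaches {J,M,Y} ∋ J.
size 1: {M}, {Y}; under {M} Q still reaches {J} ∋ J.
size 2: {M,Y}; under {M,Y} Q still reaches {J} ∋ J.
Q↔J cannot be blocked by any observed set — no back-door set.
{K}: (i) intercepts every directed Q→J path; (ii) no back-door Q→{K}; (iii) {Q} blocks every back-door {K}→J. Front-door holds.
P(J|do(Q)) = Σ_{K} P(K|Q) Σ_{Q'} P(J|K,Q')P(Q').

P(J|do(Q)): frontdoor, adjust for {K}.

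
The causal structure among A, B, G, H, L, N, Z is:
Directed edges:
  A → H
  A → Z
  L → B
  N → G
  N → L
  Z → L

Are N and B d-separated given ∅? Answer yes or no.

Bayes-Ball from N | ∅ reaches {B,G,L}.
B ∈ reach(N|∅) ⇒ N ⊥̸ B | ∅.

No — N and B are d-connected given ∅.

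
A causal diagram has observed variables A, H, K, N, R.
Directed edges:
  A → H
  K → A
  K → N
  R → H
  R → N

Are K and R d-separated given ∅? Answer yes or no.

Bayes-Ball from K | ∅ reaches {A,H,N}.
R ∉ reach(K|∅) ⇒ K ⊥ R | ∅.

Yes — K ⊥ R | ∅.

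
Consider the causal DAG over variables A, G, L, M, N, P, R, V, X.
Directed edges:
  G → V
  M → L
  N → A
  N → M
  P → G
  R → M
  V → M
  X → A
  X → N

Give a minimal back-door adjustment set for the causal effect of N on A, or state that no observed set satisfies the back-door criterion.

desc(N)\{N}={A,L,M}; candidates ⊆ {G,P,R,V,X}.
size 0: {}; under {} N still reaches {A,X} ∋ A.
{X}: N⊥A given {X} in G with N→· removed — back-door holds.

N→A: minimal back-door set {X}.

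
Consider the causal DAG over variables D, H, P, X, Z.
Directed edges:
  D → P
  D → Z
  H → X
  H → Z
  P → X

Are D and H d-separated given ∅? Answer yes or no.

Yes — D ⊥ H | ∅.

Bayes-Ball from D | ∅ reaches {P,X,Z}.
H ∉ reach(D|∅) ⇒ D ⊥ H | ∅.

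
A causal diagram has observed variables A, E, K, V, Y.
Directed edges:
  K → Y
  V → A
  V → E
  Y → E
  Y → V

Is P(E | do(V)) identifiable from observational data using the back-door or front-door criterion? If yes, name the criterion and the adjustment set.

P(E|do(V)): backdoor, adjust for {Y}.

desc(V)\{V}={A,E}; candidates ⊆ {K,Y}.
size 0: {}; under {} V still reaches {E,K,Y} ∋ E.
{Y}: V⊥E given {Y} in G with V→· removed — back-door holds.
P(E|do(V)) = Σ_{Y} P(E|V,Y)·P(Y).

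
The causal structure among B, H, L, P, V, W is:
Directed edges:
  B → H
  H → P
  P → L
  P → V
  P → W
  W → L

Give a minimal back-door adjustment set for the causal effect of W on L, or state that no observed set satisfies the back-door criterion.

desc(W)\{W}={L}; candidates ⊆ {B,H,P,V}.
size 0: {}; under {} W still reaches {B,H,L,P,V} ∋ L.
{P}: W⊥L given {P} in G with W→· removed — back-door holds.

W→L: minimal back-door set {P}.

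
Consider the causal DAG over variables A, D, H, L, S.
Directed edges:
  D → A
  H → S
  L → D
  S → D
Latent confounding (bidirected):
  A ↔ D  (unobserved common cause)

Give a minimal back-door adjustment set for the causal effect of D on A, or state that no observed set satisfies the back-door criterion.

desc(D)\{D}={A}; candidates ⊆ {H,L,S}.
D↔A: latent back-door arc(s) into D.
size 0: {}; under {} D still reaches {A,H,L,S} ∋ A.
size 1: {H}, {L}, {S}; under {H} D still reaches {A,L,S} ∋ A.
size 2: {H,L}, {H,S}, {L,S}; under {H,L} D still reaches {A,S} ∋ A.
D↔A cannot be blocked by any observed set — no back-door set.

D→A: no observed back-door set.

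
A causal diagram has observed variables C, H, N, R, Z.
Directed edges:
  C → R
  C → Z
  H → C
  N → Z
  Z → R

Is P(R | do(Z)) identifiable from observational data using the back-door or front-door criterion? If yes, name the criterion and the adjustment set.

desc(Z)\{Z}={R}; candidates ⊆ {C,H,N}.
size 0: {}; under {} Z still reaches {C,H,N,R} ∋ R.
{C}: Z⊥R given {C} in G with Z→· removed — back-door holds.
P(R|do(Z)) = Σ_{C} P(R|Z,C)·P(C).

P(R|do(Z)): backdoor, adjust for {C}.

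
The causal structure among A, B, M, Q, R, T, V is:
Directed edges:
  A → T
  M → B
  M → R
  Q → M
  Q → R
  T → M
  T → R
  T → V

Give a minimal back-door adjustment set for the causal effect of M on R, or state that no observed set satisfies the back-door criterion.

M→R: minimal back-door set {Q, T}.

desc(M)\{M}={B,R}; candidates ⊆ {A,Q,T,V}.
size 0: {}; under {} M still reaches {A,Q,R,T,V} ∋ R.
size 1: {A}, {Q}, {T} …(+1); under {A} M still reaches {Q,R,T,V} ∋ R.
{Q,T}: M⊥R given {Q,T} in G with M→· removed — back-door holds.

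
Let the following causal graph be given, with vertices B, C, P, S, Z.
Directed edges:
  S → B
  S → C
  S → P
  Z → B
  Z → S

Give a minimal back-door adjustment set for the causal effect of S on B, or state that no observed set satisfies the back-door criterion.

S→B: minimal back-door set {Z}.

desc(S)\{S}={B,C,P}; candidates ⊆ {Z}.
size 0: {}; under {} S still reaches {B,Z} ∋ B.
{Z}: S⊥B given {Z} in G with S→· removed — back-door holds.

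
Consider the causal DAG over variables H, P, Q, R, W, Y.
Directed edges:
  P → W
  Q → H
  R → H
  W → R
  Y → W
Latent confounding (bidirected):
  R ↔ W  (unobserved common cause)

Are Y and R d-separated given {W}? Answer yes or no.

No — Y and R are d-connected given {W}.

Bayes-Ball from Y | {W} reaches {H,P,R}.
R ∈ reach(Y|{W}) ⇒ Y ⊥̸ R | {W}.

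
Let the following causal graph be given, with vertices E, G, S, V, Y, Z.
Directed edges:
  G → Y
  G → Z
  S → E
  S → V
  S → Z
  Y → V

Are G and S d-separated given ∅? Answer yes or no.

Bayes-Ball from G | ∅ reaches {V,Y,Z}.
S ∉ reach(G|∅) ⇒ G ⊥ S | ∅.

Yes — G ⊥ S | ∅.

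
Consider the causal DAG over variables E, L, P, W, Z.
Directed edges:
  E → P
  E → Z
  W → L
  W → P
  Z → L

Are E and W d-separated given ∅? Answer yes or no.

Yes — E ⊥ W | ∅.

Bayes-Ball from E | ∅ reaches {L,P,Z}.
W ∉ reach(E|∅) ⇒ E ⊥ W | ∅.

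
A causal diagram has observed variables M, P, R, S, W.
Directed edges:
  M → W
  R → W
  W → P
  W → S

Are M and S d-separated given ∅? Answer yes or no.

Bayes-Ball from M | ∅ reaches {P,S,W}.
S ∈ reach(M|∅) ⇒ M ⊥̸ S | ∅.

No — M and S are d-connected given ∅.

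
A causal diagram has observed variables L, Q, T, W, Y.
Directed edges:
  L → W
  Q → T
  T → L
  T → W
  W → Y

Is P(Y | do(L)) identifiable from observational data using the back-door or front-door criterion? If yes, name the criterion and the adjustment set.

P(Y|do(L)): backdoor, adjust for {T}.

desc(L)\{L}={W,Y}; candidates ⊆ {Q,T}.
size 0: {}; under {} L still reaches {Q,T,W,Y} ∋ Y.
{T}: L⊥Y given {T} in G with L→· removed — back-door holds.
P(Y|do(L)) = Σ_{T} P(Y|L,T)·P(T).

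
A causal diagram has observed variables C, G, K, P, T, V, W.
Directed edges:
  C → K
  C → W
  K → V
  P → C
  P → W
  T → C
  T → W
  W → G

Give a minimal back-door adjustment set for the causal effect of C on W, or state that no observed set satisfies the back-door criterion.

C→W: minimal back-door set {P, T}.

desc(C)\{C}={G,K,V,W}; candidates ⊆ {P,T}.
size 0: {}; under {} C still reaches {G,P,T,W} ∋ W.
size 1: {P}, {T}; under {P} C still reaches {G,T,W} ∋ W.
{P,T}: C⊥W given {P,T} in G with C→· removed — back-door holds.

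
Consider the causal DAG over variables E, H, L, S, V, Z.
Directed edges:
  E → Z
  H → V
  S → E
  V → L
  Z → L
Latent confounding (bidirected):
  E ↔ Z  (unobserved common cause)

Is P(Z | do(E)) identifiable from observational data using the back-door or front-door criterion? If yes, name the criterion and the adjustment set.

desc(E)\{E}={L,Z}; candidates ⊆ {H,S,V}.
E↔Z: latent back-door arc(s) into E.
size 0: {}; under {} E still reaches {L,S,Z} ∋ Z.
size 1: {H}, {S}, {V}; under {H} E still reaches {L,S,Z} ∋ Z.
size 2: {H,S}, {H,V}, {S,V}; under {H,S} E still reaches {L,Z} ∋ Z.
E↔Z cannot be blocked by any observed set — no back-door set.
No mediator lies on a directed E→…→Z path.
Neither criterion identifies P(Z|do(E)) in this graph.

P(Z|do(E)): not identifiable (no BD/FD set).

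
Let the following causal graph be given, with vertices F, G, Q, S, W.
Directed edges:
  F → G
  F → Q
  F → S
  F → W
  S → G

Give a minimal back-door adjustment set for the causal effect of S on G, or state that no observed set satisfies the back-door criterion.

S→G: minimal back-door set {F}.

desc(S)\{S}={G}; candidates ⊆ {F,Q,W}.
size 0: {}; under {} S still reaches {F,G,Q,W} ∋ G.
{F}: S⊥G given {F} in G with S→· removed — back-door holds.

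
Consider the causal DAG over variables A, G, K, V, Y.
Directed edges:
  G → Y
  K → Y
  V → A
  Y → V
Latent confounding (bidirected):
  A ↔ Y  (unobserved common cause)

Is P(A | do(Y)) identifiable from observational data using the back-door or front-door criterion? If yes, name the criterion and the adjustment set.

desc(Y)\{Y}={A,V}; candidates ⊆ {G,K}.
Y↔A: latent back-door arc(s) into Y.
size 0: {}; under {} Y still reaches {A,G,K} ∋ A.
size 1: {G}, {K}; under {G} Y still reaches {A,K} ∋ A.
size 2: {G,K}; under {G,K} Y still reaches {A} ∋ A.
Y↔A cannot be blocked by any observed set — no back-door set.
{V}: (i) intercepts every directed Y→A path; (ii) no back-door Y→{V}; (iii) {Y} blocks every back-door {V}→A. Front-door holds.
P(A|do(Y)) = Σ_{V} P(V|Y) Σ_{Y'} P(A|V,Y')P(Y').

P(A|do(Y)): frontdoor, adjust for {V}.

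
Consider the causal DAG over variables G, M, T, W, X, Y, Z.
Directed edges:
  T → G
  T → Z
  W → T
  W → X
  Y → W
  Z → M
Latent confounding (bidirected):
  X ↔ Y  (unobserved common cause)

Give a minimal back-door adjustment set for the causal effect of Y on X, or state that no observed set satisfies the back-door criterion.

Y→X: no observed back-door set.

desc(Y)\{Y}={G,M,T,W,X,Z}; candidates ⊆ {—}.
Y↔X: latent back-door arc(s) into Y.
size 0: {}; under {} Y still reaches {X} ∋ X.
Y↔X cannot be blocked by any observed set — no back-door set.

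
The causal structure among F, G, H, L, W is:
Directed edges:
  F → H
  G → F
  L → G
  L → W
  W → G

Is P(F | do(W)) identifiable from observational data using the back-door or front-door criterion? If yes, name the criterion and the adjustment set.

P(F|do(W)): backdoor, adjust for {L}.

desc(W)\{W}={F,G,H}; candidates ⊆ {L}.
size 0: {}; under {} W still reaches {F,G,H,L} ∋ F.
{L}: W⊥F given {L} in G with W→· removed — back-door holds.
P(F|do(W)) = Σ_{L} P(F|W,L)·P(L).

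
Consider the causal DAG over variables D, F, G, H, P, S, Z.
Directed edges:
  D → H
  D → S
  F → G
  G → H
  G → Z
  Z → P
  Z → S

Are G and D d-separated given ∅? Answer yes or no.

Yes — G ⊥ D | ∅.

Bayes-Ball from G | ∅ reaches {F,H,P,S,Z}.
D ∉ reach(G|∅) ⇒ G ⊥ D | ∅.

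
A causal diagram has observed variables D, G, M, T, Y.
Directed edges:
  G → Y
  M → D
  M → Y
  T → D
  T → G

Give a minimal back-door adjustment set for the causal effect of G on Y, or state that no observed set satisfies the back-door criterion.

desc(G)\{G}={Y}; candidates ⊆ {D,M,T}.
∅: G⊥Y given ∅ in G with G→· removed — back-door holds.

G→Y: minimal back-door set ∅.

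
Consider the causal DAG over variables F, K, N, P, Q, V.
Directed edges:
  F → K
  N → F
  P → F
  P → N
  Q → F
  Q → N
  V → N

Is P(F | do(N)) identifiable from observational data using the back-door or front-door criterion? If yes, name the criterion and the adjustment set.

desc(N)\{N}={F,K}; candidates ⊆ {P,Q,V}.
size 0: {}; under {} N still reaches {F,K,P,Q,V} ∋ F.
size 1: {P}, {Q}, {V}; under {P} N still reaches {F,K,Q,V} ∋ F.
{P,Q}: N⊥F given {P,Q} in G with N→· removed — back-door holds.
P(F|do(N)) = Σ_{P,Q} P(F|N,P,Q)·P(P,Q).

P(F|do(N)): backdoor, adjust for {P, Q}.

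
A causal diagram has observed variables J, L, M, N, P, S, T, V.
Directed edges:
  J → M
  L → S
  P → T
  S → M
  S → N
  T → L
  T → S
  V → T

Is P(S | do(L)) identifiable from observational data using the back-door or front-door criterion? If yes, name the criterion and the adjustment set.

desc(L)\{L}={M,N,S}; candidates ⊆ {J,P,T,V}.
size 0: {}; under {} L still reaches {M,N,P,S,T,V} ∋ S.
{T}: L⊥S given {T} in G with L→· removed — back-door holds.
P(S|do(L)) = Σ_{T} P(S|L,T)·P(T).

P(S|do(L)): backdoor, adjust for {T}.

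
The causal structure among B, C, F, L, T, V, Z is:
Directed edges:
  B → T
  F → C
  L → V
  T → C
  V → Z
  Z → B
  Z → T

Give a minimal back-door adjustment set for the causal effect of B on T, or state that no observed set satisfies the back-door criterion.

desc(B)\{B}={C,T}; candidates ⊆ {F,L,V,Z}.
size 0: {}; under {} B still reaches {C,L,T,V,Z} ∋ T.
{Z}: B⊥T given {Z} in G with B→· removed — back-door holds.

B→T: minimal back-door set {Z}.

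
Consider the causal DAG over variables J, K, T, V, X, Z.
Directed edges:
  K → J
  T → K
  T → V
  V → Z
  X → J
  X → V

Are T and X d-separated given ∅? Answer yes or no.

Bayes-Ball from T | ∅ reaches {J,K,V,Z}.
X ∉ reach(T|∅) ⇒ T ⊥ X | ∅.

Yes — T ⊥ X | ∅.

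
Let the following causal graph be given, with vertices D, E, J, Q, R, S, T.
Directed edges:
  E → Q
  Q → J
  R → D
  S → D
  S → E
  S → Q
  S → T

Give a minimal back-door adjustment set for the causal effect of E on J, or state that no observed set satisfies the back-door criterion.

desc(E)\{E}={J,Q}; candidates ⊆ {D,R,S,T}.
size 0: {}; under {} E still reaches {D,J,Q,S,T} ∋ J.
{S}: E⊥J given {S} in G with E→· removed — back-door holds.

E→J: minimal back-door set {S}.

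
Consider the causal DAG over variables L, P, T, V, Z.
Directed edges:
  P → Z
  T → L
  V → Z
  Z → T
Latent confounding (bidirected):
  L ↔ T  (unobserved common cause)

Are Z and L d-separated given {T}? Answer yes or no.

Bayes-Ball from Z | {T} reaches {L,P,V}.
L ∈ reach(Z|{T}) ⇒ Z ⊥̸ L | {T}.

No — Z and L are d-connected given {T}.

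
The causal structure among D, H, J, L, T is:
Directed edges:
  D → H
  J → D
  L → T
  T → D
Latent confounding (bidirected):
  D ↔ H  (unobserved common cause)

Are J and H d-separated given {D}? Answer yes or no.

Bayes-Ball from J | {D} reaches {H,L,T}.
H ∈ reach(J|{D}) ⇒ J ⊥̸ H | {D}.

No — J and H are d-connected given {D}.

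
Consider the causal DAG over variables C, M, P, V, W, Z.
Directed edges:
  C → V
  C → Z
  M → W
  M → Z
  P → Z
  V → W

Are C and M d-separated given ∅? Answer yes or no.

Yes — C ⊥ M | ∅.

Bayes-Ball from C | ∅ reaches {V,W,Z}.
M ∉ reach(C|∅) ⇒ C ⊥ M | ∅.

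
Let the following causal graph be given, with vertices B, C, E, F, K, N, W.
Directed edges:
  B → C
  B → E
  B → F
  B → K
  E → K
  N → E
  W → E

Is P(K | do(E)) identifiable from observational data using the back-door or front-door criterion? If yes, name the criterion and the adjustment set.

desc(E)\{E}={K}; candidates ⊆ {B,C,F,N,W}.
size 0: {}; under {} E still reaches {B,C,F,K,N,W} ∋ K.
{B}: E⊥K given {B} in G with E→· removed — back-door holds.
P(K|do(E)) = Σ_{B} P(K|E,B)·P(B).

P(K|do(E)): backdoor, adjust for {B}.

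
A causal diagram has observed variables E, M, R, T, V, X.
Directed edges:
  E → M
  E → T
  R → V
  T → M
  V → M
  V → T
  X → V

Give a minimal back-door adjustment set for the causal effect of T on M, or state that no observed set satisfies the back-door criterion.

T→M: minimal back-door set {E, V}.

desc(T)\{T}={M}; candidates ⊆ {E,R,V,X}.
size 0: {}; under {} T still reaches {E,M,R,V,X} ∋ M.
size 1: {E}, {R}, {V} …(+1); under {E} T still reaches {M,R,V,X} ∋ M.
{E,V}: T⊥M given {E,V} in G with T→· removed — back-door holds.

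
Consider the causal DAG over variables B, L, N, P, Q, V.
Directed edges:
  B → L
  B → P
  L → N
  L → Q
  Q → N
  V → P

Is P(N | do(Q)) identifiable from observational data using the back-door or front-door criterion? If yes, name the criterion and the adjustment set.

P(N|do(Q)): backdoor, adjust for {L}.

desc(Q)\{Q}={N}; candidates ⊆ {B,L,P,V}.
size 0: {}; under {} Q still reaches {B,L,N,P} ∋ N.
{L}: Q⊥N given {L} in G with Q→· removed — back-door holds.
P(N|do(Q)) = Σ_{L} P(N|Q,L)·P(L).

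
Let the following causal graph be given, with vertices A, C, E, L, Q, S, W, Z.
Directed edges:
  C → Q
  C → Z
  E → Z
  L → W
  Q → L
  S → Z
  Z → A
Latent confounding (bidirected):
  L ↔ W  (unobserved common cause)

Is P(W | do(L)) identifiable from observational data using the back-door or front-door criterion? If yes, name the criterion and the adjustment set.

desc(L)\{L}={W}; candidates ⊆ {A,C,E,Q,S,Z}.
L↔W: latent back-door arc(s) into L.
size 0: {}; under {} L still reaches {A,C,Q,W,Z} ∋ W.
size 1: {A}, {C}, {E} …(+3); under {A} L still reaches {C,E,Q,S,W,Z} ∋ W.
size 2: {A,C}, {A,E}, {A,Q} …(+12); under {A,C} L still reaches {Q,W} ∋ W.
L↔W cannot be blocked by any observed set — no back-door set.
No mediator lies on a directed L→…→W path.
Neither criterion identifies P(W|do(L)) in this graph.

P(W|do(L)): not identifiable (no BD/FD set).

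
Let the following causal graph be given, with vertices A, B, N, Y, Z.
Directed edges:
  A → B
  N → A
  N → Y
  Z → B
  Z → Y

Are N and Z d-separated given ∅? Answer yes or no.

Bayes-Ball from N | ∅ reaches {A,B,Y}.
Z ∉ reach(N|∅) ⇒ N ⊥ Z | ∅.

Yes — N ⊥ Z | ∅.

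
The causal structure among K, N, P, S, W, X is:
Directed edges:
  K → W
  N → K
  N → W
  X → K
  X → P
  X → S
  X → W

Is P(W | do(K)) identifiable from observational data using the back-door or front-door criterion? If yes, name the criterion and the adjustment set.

P(W|do(K)): backdoor, adjust for {N, X}.

desc(K)\{K}={W}; candidates ⊆ {N,P,S,X}.
size 0: {}; under {} K still reaches {N,P,S,W,X} ∋ W.
size 1: {N}, {P}, {S} …(+1); under {N} K still reaches {P,S,W,X} ∋ W.
{N,X}: K⊥W given {N,X} in G with K→· removed — back-door holds.
P(W|do(K)) = Σ_{N,X} P(W|K,N,X)·P(N,X).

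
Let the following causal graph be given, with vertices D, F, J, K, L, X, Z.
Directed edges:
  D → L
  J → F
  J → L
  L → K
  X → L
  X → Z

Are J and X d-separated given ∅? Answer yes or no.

Yes — J ⊥ X | ∅.

Bayes-Ball from J | ∅ reaches {F,K,L}.
X ∉ reach(J|∅) ⇒ J ⊥ X | ∅.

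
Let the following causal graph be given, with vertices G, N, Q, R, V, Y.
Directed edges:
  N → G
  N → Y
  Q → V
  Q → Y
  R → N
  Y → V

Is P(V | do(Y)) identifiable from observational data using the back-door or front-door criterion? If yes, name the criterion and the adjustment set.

P(V|do(Y)): backdoor, adjust for {Q}.

desc(Y)\{Y}={V}; candidates ⊆ {G,N,Q,R}.
size 0: {}; under {} Y still reaches {G,N,Q,R,V} ∋ V.
{Q}: Y⊥V given {Q} in G with Y→· removed — back-door holds.
P(V|do(Y)) = Σ_{Q} P(V|Y,Q)·P(Q).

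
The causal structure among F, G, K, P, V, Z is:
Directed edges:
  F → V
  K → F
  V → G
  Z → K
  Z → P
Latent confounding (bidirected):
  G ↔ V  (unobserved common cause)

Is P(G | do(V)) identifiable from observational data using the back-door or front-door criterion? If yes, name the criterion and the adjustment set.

desc(V)\{V}={G}; candidates ⊆ {F,K,P,Z}.
V↔G: latent back-door arc(s) into V.
size 0: {}; under {} V still reaches {F,G,K,P,Z} ∋ G.
size 1: {F}, {K}, {P} …(+1); under {F} V still reaches {G} ∋ G.
size 2: {F,K}, {F,P}, {F,Z} …(+3); under {F,K} V still reaches {G} ∋ G.
V↔G cannot be blocked by any observed set — no back-door set.
No mediator lies on a directed V→…→G path.
Neither criterion identifies P(G|do(V)) in this graph.

P(G|do(V)): not identifiable (no BD/FD set).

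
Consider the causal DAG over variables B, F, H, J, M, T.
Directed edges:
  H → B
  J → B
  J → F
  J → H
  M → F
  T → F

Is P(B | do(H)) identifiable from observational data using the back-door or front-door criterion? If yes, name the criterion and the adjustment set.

P(B|do(H)): backdoor, adjust for {J}.

desc(H)\{H}={B}; candidates ⊆ {F,J,M,T}.
size 0: {}; under {} H still reaches {B,F,J} ∋ B.
{J}: H⊥B given {J} in G with H→· removed — back-door holds.
P(B|do(H)) = Σ_{J} P(B|H,J)·P(J).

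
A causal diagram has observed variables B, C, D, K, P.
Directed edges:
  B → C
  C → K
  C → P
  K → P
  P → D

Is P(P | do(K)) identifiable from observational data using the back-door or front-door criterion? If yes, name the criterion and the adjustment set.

desc(K)\{K}={D,P}; candidates ⊆ {B,C}.
size 0: {}; under {} K still reaches {B,C,D,P} ∋ P.
{C}: K⊥P given {C} in G with K→· removed — back-door holds.
P(P|do(K)) = Σ_{C} P(P|K,C)·P(C).

P(P|do(K)): backdoor, adjust for {C}.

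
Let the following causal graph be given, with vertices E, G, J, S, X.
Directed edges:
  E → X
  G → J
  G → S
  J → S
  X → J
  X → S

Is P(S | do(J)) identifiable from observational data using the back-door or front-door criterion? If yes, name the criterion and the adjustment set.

P(S|do(J)): backdoor, adjust for {G, X}.

desc(J)\{J}={S}; candidates ⊆ {E,G,X}.
size 0: {}; under {} J still reaches {E,G,S,X} ∋ S.
size 1: {E}, {G}, {X}; under {E} J still reaches {G,S,X} ∋ S.
{G,X}: J⊥S given {G,X} in G with J→· removed — back-door holds.
P(S|do(J)) = Σ_{G,X} P(S|J,G,X)·P(G,X).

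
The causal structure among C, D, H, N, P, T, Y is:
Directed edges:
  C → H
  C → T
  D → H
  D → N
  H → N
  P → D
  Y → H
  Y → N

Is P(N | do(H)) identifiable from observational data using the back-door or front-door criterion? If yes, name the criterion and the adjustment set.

desc(H)\{H}={N}; candidates ⊆ {C,D,P,T,Y}.
size 0: {}; under {} H still reaches {C,D,N,P,T,Y} ∋ N.
size 1: {C}, {D}, {P} …(+2); under {C} H still reaches {D,N,P,Y} ∋ N.
{D,Y}: H⊥N given {D,Y} in G with H→· removed — back-door holds.
P(N|do(H)) = Σ_{D,Y} P(N|H,D,Y)·P(D,Y).

P(N|do(H)): backdoor, adjust for {D, Y}.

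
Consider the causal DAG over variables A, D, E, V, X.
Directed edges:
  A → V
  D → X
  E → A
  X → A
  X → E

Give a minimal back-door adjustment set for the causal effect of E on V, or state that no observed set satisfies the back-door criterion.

E→V: minimal back-door set {X}.

desc(E)\{E}={A,V}; candidates ⊆ {D,X}.
size 0: {}; under {} E still reaches {A,D,V,X} ∋ V.
{X}: E⊥V given {X} in G with E→· removed — back-door holds.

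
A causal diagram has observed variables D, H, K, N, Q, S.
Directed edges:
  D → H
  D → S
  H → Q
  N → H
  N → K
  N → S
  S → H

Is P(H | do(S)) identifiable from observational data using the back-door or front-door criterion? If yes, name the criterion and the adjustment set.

desc(S)\{S}={H,Q}; candidates ⊆ {D,K,N}.
size 0: {}; under {} S still reaches {D,H,K,N,Q} ∋ H.
size 1: {D}, {K}, {N}; under {D} S still reaches {H,K,N,Q} ∋ H.
{D,N}: S⊥H given {D,N} in G with S→· removed — back-door holds.
P(H|do(S)) = Σ_{D,N} P(H|S,D,N)·P(D,N).

P(H|do(S)): backdoor, adjust for {D, N}.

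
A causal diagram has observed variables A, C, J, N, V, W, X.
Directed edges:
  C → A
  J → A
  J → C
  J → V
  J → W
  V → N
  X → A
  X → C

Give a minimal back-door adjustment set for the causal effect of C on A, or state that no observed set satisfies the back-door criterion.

desc(C)\{C}={A}; candidates ⊆ {J,N,V,W,X}.
size 0: {}; under {} C still reaches {A,J,N,V,W,X} ∋ A.
size 1: {J}, {N}, {V} …(+2); under {J} C still reaches {A,X} ∋ A.
{J,X}: C⊥A given {J,X} in G with C→· removed — back-door holds.

C→A: minimal back-door set {J, X}.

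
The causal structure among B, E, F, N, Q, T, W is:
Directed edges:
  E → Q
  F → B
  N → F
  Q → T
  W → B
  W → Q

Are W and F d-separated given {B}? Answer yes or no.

No — W and F are d-connected given {B}.

Bayes-Ball from W | {B} reaches {F,N,Q,T}.
F ∈ reach(W|{B}) ⇒ W ⊥̸ F | {B}.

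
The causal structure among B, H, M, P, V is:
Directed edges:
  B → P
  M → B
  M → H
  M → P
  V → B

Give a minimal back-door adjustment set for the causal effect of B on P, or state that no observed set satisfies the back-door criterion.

desc(B)\{B}={P}; candidates ⊆ {H,M,V}.
size 0: {}; under {} B still reaches {H,M,P,V} ∋ P.
{M}: B⊥P given {M} in G with B→· removed — back-door holds.

B→P: minimal back-door set {M}.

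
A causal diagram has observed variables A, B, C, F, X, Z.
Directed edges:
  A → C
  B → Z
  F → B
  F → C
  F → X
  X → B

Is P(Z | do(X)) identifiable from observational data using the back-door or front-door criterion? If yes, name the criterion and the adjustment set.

desc(X)\{X}={B,Z}; candidates ⊆ {A,C,F}.
size 0: {}; under {} X still reaches {B,C,F,Z} ∋ Z.
{F}: X⊥Z given {F} in G with X→· removed — back-door holds.
P(Z|do(X)) = Σ_{F} P(Z|X,F)·P(F).

P(Z|do(X)): backdoor, adjust for {F}.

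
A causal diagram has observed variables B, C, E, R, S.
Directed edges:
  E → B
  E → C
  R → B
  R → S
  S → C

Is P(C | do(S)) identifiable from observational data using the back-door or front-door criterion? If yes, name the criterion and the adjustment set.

P(C|do(S)): backdoor, adjust for ∅.

desc(S)\{S}={C}; candidates ⊆ {B,E,R}.
∅: S⊥C given ∅ in G with S→· removed — back-door holds.
P(C|do(S)) = P(C|S) — no adjustment needed.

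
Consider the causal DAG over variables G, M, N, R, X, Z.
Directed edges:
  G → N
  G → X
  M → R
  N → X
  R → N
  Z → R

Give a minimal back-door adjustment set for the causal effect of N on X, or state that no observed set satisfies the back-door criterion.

N→X: minimal back-door set {G}.

desc(N)\{N}={X}; candidates ⊆ {G,M,R,Z}.
size 0: {}; under {} N still reaches {G,M,R,X,Z} ∋ X.
{G}: N⊥X given {G} in G with N→· removed — back-door holds.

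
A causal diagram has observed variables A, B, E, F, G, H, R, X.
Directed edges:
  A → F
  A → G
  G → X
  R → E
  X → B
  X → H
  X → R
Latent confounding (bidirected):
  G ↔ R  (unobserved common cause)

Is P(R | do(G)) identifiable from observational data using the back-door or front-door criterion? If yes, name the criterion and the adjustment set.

desc(G)\{G}={B,E,H,R,X}; candidates ⊆ {A,F}.
G↔R: latent back-door arc(s) into G.
size 0: {}; under {} G still reaches {A,E,F,R} ∋ R.
size 1: {A}, {F}; under {A} G still reaches {E,R} ∋ R.
size 2: {A,F}; under {A,F} G still reaches {E,R} ∋ R.
G↔R cannot be blocked by any observed set — no back-door set.
{X}: (i) intercepts every directed G→R path; (ii) no back-door G→{X}; (iii) {G} blocks every back-door {X}→R. Front-door holds.
P(R|do(G)) = Σ_{X} P(X|G) Σ_{G'} P(R|X,G')P(G').

P(R|do(G)): frontdoor, adjust for {X}.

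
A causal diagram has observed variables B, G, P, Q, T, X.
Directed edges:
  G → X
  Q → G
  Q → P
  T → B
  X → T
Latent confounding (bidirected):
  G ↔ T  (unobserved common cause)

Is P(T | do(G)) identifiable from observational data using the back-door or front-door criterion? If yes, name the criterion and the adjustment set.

P(T|do(G)): frontdoor, adjust for {X}.

desc(G)\{G}={B,T,X}; candidates ⊆ {P,Q}.
G↔T: latent back-door arc(s) into G.
size 0: {}; under {} G still reaches {B,P,Q,T} ∋ T.
size 1: {P}, {Q}; under {P} G still reaches {B,Q,T} ∋ T.
size 2: {P,Q}; under {P,Q} G still reaches {B,T} ∋ T.
G↔T cannot be blocked by any observed set — no back-door set.
{X}: (i) intercepts every directed G→T path; (ii) no back-door G→{X}; (iii) {G} blocks every back-door {X}→T. Front-door holds.
P(T|do(G)) = Σ_{X} P(X|G) Σ_{G'} P(T|X,G')P(G').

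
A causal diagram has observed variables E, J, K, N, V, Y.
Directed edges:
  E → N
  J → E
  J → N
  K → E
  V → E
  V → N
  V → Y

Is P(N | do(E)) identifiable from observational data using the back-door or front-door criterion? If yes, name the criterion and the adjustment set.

P(N|do(E)): backdoor, adjust for {J, V}.

desc(E)\{E}={N}; candidates ⊆ {J,K,V,Y}.
size 0: {}; under {} E still reaches {J,K,N,V,Y} ∋ N.
size 1: {J}, {K}, {V} …(+1); under {J} E still reaches {K,N,V,Y} ∋ N.
{J,V}: E⊥N given {J,V} in G with E→· removed — back-door holds.
P(N|do(E)) = Σ_{J,V} P(N|E,J,V)·P(J,V).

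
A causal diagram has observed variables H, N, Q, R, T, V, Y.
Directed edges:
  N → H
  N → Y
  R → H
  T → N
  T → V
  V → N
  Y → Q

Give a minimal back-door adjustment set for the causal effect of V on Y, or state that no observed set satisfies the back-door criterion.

desc(V)\{V}={H,N,Q,Y}; candidates ⊆ {R,T}.
size 0: {}; under {} V still reaches {H,N,Q,T,Y} ∋ Y.
{T}: V⊥Y given {T} in G with V→· removed — back-door holds.

V→Y: minimal back-door set {T}.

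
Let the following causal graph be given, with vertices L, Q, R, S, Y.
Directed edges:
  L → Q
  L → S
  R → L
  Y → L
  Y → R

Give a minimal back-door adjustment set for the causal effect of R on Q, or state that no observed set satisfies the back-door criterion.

R→Q: minimal back-door set {Y}.

desc(R)\{R}={L,Q,S}; candidates ⊆ {Y}.
size 0: {}; under {} R still reaches {L,Q,S,Y} ∋ Q.
{Y}: R⊥Q given {Y} in G with R→· removed — back-door holds.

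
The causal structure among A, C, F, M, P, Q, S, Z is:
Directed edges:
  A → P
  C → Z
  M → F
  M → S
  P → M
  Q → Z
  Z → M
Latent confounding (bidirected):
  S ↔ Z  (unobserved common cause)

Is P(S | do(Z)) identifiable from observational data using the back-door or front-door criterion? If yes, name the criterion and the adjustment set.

desc(Z)\{Z}={F,M,S}; candidates ⊆ {A,C,P,Q}.
Z↔S: latent back-door arc(s) into Z.
size 0: {}; under {} Z still reaches {C,Q,S} ∋ S.
size 1: {A}, {C}, {P} …(+1); under {A} Z still reaches {C,Q,S} ∋ S.
size 2: {A,C}, {A,P}, {A,Q} …(+3); under {A,C} Z still reaches {Q,S} ∋ S.
Z↔S cannot be blocked by any observed set — no back-door set.
{M}: (i) intercepts every directed Z→S path; (ii) no back-door Z→{M}; (iii) {Z} blocks every back-door {M}→S. Front-door holds.
P(S|do(Z)) = Σ_{M} P(M|Z) Σ_{Z'} P(S|M,Z')P(Z').

P(S|do(Z)): frontdoor, adjust for {M}.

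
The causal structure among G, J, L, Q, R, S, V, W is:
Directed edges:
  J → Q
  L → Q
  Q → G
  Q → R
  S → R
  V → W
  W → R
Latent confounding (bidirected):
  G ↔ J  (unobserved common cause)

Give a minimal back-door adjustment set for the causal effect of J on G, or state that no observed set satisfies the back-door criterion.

desc(J)\{J}={G,Q,R}; candidates ⊆ {L,S,V,W}.
J↔G: latent back-door arc(s) into J.
size 0: {}; under {} J still reaches {G} ∋ G.
size 1: {L}, {S}, {V} …(+1); under {L} J still reaches {G} ∋ G.
size 2: {L,S}, {L,V}, {L,W} …(+3); under {L,S} J still reaches {G} ∋ G.
J↔G cannot be blocked by any observed set — no back-door set.

J→G: no observed back-door set.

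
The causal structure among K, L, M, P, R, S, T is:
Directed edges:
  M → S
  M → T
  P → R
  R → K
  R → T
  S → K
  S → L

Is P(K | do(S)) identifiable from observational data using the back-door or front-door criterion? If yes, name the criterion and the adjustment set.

desc(S)\{S}={K,L}; candidates ⊆ {M,P,R,T}.
∅: S⊥K given ∅ in G with S→· removed — back-door holds.
P(K|do(S)) = P(K|S) — no adjustment needed.

P(K|do(S)): backdoor, adjust for ∅.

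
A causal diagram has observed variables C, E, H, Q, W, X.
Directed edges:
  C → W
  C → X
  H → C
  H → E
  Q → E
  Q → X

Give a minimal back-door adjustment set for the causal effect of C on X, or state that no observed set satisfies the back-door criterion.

desc(C)\{C}={W,X}; candidates ⊆ {E,H,Q}.
∅: C⊥X given ∅ in G with C→· removed — back-door holds.

C→X: minimal back-door set ∅.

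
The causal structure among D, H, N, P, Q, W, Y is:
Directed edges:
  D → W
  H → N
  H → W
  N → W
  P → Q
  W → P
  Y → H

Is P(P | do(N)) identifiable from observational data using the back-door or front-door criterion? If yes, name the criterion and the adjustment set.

desc(N)\{N}={P,Q,W}; candidates ⊆ {D,H,Y}.
size 0: {}; under {} N still reaches {H,P,Q,W,Y} ∋ P.
{H}: N⊥P given {H} in G with N→· removed — back-door holds.
P(P|do(N)) = Σ_{H} P(P|N,H)·P(H).

P(P|do(N)): backdoor, adjust for {H}.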